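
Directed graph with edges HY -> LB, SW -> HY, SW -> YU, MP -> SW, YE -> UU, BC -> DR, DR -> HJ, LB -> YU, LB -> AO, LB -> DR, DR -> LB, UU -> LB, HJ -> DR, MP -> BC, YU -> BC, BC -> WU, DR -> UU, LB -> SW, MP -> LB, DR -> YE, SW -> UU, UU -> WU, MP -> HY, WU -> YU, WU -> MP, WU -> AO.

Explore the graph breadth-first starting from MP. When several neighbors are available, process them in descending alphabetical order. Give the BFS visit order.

Visit MP; enqueue SW, LB, HY, BC → queue [SW, LB, HY, BC]
Visit SW; enqueue YU, UU → queue [LB, HY, BC, YU, UU]
Visit LB; enqueue DR, AO → queue [HY, BC, YU, UU, DR, AO]
Visit HY → queue [BC, YU, UU, DR, AO]
Visit BC; enqueue WU → queue [YU, UU, DR, AO, WU]
Visit YU → queue [UU, DR, AO, WU]
Visit UU → queue [DR, AO, WU]
Visit DR; enqueue YE, HJ → queue [AO, WU, YE, HJ]
Visit AO → queue [WU, YE, HJ]
Visit WU → queue [YE, HJ]
Visit YE → queue [HJ]
Visit HJ → queue []

MP SW LB HY BC YU UU DR AO WU YE HJ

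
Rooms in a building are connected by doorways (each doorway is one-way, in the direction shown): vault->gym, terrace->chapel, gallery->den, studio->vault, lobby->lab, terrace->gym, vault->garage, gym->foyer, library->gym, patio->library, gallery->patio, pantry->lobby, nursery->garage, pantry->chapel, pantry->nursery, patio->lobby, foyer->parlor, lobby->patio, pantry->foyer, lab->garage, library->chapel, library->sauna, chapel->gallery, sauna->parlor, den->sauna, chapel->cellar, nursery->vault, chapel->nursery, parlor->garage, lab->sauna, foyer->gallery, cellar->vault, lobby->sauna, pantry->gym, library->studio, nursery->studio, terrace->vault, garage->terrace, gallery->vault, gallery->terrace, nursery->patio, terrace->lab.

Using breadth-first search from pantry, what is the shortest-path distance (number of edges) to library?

3

Level 0: pantry
Level 1: chapel, foyer, gym, lobby, nursery
Level 2: cellar, gallery, garage, lab, parlor, patio, sauna, studio, vault
Level 3: den, library, terrace
library first appears at level 3.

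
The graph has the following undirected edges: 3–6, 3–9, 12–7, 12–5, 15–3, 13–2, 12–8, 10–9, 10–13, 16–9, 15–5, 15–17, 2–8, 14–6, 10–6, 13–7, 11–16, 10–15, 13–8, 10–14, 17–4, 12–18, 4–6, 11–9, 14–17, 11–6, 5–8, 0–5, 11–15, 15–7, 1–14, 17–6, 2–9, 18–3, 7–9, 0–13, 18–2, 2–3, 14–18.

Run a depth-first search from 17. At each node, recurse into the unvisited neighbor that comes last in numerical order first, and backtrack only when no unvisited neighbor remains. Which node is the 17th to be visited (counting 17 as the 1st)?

0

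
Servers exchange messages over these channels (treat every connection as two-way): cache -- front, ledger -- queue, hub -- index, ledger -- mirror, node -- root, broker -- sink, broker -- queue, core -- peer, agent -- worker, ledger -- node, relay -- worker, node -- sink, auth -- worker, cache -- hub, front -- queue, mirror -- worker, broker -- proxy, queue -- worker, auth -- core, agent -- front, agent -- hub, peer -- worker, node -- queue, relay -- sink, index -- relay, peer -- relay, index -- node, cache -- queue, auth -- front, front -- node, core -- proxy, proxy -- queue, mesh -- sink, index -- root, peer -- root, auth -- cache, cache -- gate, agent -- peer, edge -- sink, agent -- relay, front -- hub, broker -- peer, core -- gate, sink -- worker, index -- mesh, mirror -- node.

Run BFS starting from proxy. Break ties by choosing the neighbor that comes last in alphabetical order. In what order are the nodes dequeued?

proxy, queue, core, broker, worker, node, ledger, front, cache, peer, gate, auth, sink, relay, mirror, agent, root, index, hub, mesh, edge

Visit proxy; enqueue queue, core, broker → queue [queue, core, broker]
Visit queue; enqueue worker, node, ledger, front, cache → queue [core, broker, worker, node, ledger, front, cache]
Visit core; enqueue peer, gate, auth → queue [broker, worker, node, ledger, front, cache, peer, gate, auth]
Visit broker; enqueue sink → queue [worker, node, ledger, front, cache, peer, gate, auth, sink]
Visit worker; enqueue relay, mirror, agent → queue [node, ledger, front, cache, peer, gate, auth, sink, relay, mirror, agent]
Visit node; enqueue root, index → queue [ledger, front, cache, peer, gate, auth, sink, relay, mirror, agent, root, index]
Visit ledger → queue [front, cache, peer, gate, auth, sink, relay, mirror, agent, root, index]
Visit front; enqueue hub → queue [cache, peer, gate, auth, sink, relay, mirror, agent, root, index, hub]
Visit cache → queue [peer, gate, auth, sink, relay, mirror, agent, root, index, hub]
Visit peer → queue [gate, auth, sink, relay, mirror, agent, root, index, hub]
Visit gate → queue [auth, sink, relay, mirror, agent, root, index, hub]
Visit auth → queue [sink, relay, mirror, agent, root, index, hub]
Visit sink; enqueue mesh, edge → queue [relay, mirror, agent, root, index, hub, mesh, edge]
Visit relay → queue [mirror, agent, root, index, hub, mesh, edge]
Visit mirror → queue [agent, root, index, hub, mesh, edge]
Visit agent → queue [root, index, hub, mesh, edge]
Visit root → queue [index, hub, mesh, edge]
Visit index → queue [hub, mesh, edge]
Visit hub → queue [mesh, edge]
Visit mesh → queue [edge]
Visit edge → queue []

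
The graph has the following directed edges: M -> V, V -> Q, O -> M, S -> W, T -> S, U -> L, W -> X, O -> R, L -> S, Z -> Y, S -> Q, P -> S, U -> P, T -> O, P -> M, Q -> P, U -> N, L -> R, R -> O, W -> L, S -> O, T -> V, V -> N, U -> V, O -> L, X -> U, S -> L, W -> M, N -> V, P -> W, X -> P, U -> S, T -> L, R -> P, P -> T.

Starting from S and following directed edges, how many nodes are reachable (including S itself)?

13

BFS from S visits: S, L, O, Q, W, R, M, P, X, V, T, U, N
Reachable nodes: 13 of 15 total.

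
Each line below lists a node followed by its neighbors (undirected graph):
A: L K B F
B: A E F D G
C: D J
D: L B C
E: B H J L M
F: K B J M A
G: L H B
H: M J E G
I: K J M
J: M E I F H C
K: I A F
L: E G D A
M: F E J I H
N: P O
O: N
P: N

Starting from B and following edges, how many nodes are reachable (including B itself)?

13

BFS from B visits: B, A, E, F, D, G, L, K, H, J, M, C, I
Reachable nodes: 13 of 16 total.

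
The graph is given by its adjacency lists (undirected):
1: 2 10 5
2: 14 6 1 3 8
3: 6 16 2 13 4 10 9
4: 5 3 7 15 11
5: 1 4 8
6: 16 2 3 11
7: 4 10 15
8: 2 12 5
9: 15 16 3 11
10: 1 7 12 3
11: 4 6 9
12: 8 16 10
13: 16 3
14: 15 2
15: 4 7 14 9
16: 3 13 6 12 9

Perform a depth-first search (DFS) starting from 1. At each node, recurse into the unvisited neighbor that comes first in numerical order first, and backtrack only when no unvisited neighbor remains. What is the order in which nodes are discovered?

1 → 2 → 3 → 4 → 5 → 8 → 12 → 10 → 7 → 15 → 9 → 11 → 6 → 16 → 13 → 14

Visit 1
1 → 2
2 → 3
3 → 4
4 → 5
5 → 8
8 → 12
12 → 10
10 → 7
7 → 15
15 → 9
9 → 11
11 → 6
6 → 16
16 → 13
15 → 14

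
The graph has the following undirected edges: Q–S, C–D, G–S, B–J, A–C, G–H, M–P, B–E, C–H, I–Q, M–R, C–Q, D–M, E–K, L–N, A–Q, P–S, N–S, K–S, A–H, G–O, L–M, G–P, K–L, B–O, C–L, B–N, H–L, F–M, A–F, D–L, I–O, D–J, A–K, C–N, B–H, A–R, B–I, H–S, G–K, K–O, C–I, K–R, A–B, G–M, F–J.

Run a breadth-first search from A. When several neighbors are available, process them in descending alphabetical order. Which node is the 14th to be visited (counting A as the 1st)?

Visit A; enqueue R, Q, K, H, F, C, B → queue [R, Q, K, H, F, C, B]
Visit R; enqueue M → queue [Q, K, H, F, C, B, M]
Visit Q; enqueue S, I → queue [K, H, F, C, B, M, S, I]
Visit K; enqueue O, L, G, E → queue [H, F, C, B, M, S, I, O, L, G, E]
Visit H → queue [F, C, B, M, S, I, O, L, G, E]
Visit F; enqueue J → queue [C, B, M, S, I, O, L, G, E, J]
Visit C; enqueue N, D → queue [B, M, S, I, O, L, G, E, J, N, D]
Visit B → queue [M, S, I, O, L, G, E, J, N, D]
Visit M; enqueue P → queue [S, I, O, L, G, E, J, N, D, P]
Visit S → queue [I, O, L, G, E, J, N, D, P]
Visit I → queue [O, L, G, E, J, N, D, P]
Visit O → queue [L, G, E, J, N, D, P]
Visit L → queue [G, E, J, N, D, P]
Visit G → queue [E, J, N, D, P]
Visit E → queue [J, N, D, P]
Visit J → queue [N, D, P]
Visit N → queue [D, P]
Visit D → queue [P]
Visit P → queue []

Visit order: A, R, Q, K, H, F, C, B, M, S, I, O, L, G, E, J, N, D, P

G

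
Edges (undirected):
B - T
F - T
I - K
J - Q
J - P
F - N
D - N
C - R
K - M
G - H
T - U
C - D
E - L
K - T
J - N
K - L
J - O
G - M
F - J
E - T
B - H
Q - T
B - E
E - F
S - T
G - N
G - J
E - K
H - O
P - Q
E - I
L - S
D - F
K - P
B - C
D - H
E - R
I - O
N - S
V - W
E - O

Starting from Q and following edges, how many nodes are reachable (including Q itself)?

BFS from Q visits: Q, J, P, T, F, G, N, O, K, B, E, S, U, D, H, M, I, L, C, R
Reachable nodes: 20 of 22 total.

20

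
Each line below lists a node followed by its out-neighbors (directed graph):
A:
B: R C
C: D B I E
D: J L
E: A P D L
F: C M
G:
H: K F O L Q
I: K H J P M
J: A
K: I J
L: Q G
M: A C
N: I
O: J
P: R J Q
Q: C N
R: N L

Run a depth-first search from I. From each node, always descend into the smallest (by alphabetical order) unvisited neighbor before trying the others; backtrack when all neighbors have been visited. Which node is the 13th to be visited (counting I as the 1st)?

A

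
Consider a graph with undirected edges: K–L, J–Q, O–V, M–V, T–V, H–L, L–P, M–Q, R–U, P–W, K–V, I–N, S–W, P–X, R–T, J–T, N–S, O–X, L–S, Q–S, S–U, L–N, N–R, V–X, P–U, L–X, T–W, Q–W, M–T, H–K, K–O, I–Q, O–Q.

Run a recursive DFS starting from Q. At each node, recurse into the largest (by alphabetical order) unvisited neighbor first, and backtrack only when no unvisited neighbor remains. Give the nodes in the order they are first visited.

Q, W, T, V, X, P, U, S, N, R, L, K, O, H, I, M, J

Visit Q
Q → W
W → T
T → V
V → X
X → P
P → U
U → S
S → N
N → R
N → L
L → K
K → O
K → H
N → I
V → M
T → J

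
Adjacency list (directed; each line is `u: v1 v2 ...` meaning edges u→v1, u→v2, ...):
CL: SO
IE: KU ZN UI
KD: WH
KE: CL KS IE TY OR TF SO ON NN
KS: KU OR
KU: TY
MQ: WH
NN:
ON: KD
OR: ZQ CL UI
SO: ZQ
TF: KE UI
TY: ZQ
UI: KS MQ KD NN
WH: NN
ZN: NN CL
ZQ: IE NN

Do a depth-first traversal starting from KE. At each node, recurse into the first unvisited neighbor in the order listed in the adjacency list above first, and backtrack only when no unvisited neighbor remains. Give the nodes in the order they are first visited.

KE, CL, SO, ZQ, IE, KU, TY, ZN, NN, UI, KS, OR, MQ, WH, KD, TF, ON

Visit KE
KE → CL
CL → SO
SO → ZQ
ZQ → IE
IE → KU
KU → TY
IE → ZN
ZN → NN
IE → UI
UI → KS
KS → OR
UI → MQ
MQ → WH
UI → KD
KE → TF
KE → ON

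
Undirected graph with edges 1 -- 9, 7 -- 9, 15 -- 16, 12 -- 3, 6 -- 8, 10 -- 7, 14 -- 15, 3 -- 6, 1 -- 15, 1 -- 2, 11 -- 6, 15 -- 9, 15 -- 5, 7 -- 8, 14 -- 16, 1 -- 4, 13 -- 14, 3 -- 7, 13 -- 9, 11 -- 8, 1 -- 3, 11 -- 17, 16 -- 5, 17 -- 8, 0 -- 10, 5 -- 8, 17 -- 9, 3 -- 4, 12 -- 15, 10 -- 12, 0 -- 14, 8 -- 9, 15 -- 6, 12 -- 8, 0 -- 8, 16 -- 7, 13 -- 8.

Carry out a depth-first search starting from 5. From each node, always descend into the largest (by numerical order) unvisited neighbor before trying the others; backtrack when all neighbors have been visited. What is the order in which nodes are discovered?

Visit 5
5 → 16
16 → 15
15 → 14
14 → 13
13 → 9
9 → 17
17 → 11
11 → 8
8 → 12
12 → 10
10 → 7
7 → 3
3 → 6
3 → 4
4 → 1
1 → 2
10 → 0

5, 16, 15, 14, 13, 9, 17, 11, 8, 12, 10, 7, 3, 6, 4, 1, 2, 0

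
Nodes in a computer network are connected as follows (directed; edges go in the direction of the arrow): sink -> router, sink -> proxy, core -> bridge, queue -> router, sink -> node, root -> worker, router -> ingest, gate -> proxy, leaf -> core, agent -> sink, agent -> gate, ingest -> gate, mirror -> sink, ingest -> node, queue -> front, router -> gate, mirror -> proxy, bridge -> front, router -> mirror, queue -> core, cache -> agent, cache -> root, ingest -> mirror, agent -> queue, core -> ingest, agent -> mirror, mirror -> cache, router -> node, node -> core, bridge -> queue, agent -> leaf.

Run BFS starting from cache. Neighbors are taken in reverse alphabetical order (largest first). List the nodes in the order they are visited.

cache root agent worker sink queue mirror leaf gate router proxy node front core ingest bridge

Visit cache; enqueue root, agent → queue [root, agent]
Visit root; enqueue worker → queue [agent, worker]
Visit agent; enqueue sink, queue, mirror, leaf, gate → queue [worker, sink, queue, mirror, leaf, gate]
Visit worker → queue [sink, queue, mirror, leaf, gate]
Visit sink; enqueue router, proxy, node → queue [queue, mirror, leaf, gate, router, proxy, node]
Visit queue; enqueue front, core → queue [mirror, leaf, gate, router, proxy, node, front, core]
Visit mirror → queue [leaf, gate, router, proxy, node, front, core]
Visit leaf → queue [gate, router, proxy, node, front, core]
Visit gate → queue [router, proxy, node, front, core]
Visit router; enqueue ingest → queue [proxy, node, front, core, ingest]
Visit proxy → queue [node, front, core, ingest]
Visit node → queue [front, core, ingest]
Visit front → queue [core, ingest]
Visit core; enqueue bridge → queue [ingest, bridge]
Visit ingest → queue [bridge]
Visit bridge → queue []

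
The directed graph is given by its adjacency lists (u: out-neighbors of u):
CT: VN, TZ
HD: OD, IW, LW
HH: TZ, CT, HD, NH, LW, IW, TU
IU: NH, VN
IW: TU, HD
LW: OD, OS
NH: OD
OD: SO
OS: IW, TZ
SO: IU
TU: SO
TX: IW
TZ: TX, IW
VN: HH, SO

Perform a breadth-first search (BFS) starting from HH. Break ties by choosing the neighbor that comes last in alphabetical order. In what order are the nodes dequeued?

HH, TZ, TU, NH, LW, IW, HD, CT, TX, SO, OD, OS, VN, IU

Visit HH; enqueue TZ, TU, NH, LW, IW, HD, CT → queue [TZ, TU, NH, LW, IW, HD, CT]
Visit TZ; enqueue TX → queue [TU, NH, LW, IW, HD, CT, TX]
Visit TU; enqueue SO → queue [NH, LW, IW, HD, CT, TX, SO]
Visit NH; enqueue OD → queue [LW, IW, HD, CT, TX, SO, OD]
Visit LW; enqueue OS → queue [IW, HD, CT, TX, SO, OD, OS]
Visit IW → queue [HD, CT, TX, SO, OD, OS]
Visit HD → queue [CT, TX, SO, OD, OS]
Visit CT; enqueue VN → queue [TX, SO, OD, OS, VN]
Visit TX → queue [SO, OD, OS, VN]
Visit SO; enqueue IU → queue [OD, OS, VN, IU]
Visit OD → queue [OS, VN, IU]
Visit OS → queue [VN, IU]
Visit VN → queue [IU]
Visit IU → queue []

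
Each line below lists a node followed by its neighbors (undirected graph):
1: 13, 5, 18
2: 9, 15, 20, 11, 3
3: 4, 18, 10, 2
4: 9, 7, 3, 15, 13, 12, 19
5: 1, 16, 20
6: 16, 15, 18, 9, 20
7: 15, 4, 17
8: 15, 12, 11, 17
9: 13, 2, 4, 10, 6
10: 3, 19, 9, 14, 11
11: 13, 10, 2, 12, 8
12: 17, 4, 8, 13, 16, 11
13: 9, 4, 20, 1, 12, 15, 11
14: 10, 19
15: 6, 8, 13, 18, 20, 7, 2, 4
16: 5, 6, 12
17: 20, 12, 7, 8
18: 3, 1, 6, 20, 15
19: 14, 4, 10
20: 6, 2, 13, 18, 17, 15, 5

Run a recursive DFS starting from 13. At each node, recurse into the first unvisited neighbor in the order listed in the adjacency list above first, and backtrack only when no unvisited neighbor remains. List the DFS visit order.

13 9 2 15 6 16 5 1 18 3 4 7 17 20 12 8 11 10 19 14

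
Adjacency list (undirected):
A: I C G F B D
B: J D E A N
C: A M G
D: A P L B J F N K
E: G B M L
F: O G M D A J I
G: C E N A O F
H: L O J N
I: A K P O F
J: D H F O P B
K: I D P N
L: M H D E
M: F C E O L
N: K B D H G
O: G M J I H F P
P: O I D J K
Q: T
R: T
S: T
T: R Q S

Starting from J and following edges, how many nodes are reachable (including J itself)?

BFS from J visits: J, D, H, F, O, P, B, A, L, N, K, G, M, I, E, C
Reachable nodes: 16 of 20 total.

16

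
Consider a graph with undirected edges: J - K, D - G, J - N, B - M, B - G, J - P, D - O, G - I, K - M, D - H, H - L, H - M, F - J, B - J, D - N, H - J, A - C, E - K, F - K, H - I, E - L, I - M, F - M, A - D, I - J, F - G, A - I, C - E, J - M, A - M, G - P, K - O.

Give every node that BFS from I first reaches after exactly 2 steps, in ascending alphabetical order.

B, C, D, F, K, L, N, P

Level 0: I
Level 1: A, G, H, J, M
Level 2: B, C, D, F, K, L, N, P
Level 3: E, O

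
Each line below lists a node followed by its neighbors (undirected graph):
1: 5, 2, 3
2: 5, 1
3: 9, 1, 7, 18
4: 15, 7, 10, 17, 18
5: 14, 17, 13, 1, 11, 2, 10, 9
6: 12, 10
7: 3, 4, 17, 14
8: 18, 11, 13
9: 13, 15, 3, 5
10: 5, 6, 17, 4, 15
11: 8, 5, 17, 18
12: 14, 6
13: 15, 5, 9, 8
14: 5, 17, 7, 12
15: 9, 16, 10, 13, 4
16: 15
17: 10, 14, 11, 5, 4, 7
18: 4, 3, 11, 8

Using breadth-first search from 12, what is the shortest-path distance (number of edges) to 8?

4

Level 0: 12
Level 1: 6, 14
Level 2: 5, 7, 10, 17
Level 3: 1, 2, 3, 4, 9, 11, 13, 15
Level 4: 8, 16, 18
8 first appears at level 4.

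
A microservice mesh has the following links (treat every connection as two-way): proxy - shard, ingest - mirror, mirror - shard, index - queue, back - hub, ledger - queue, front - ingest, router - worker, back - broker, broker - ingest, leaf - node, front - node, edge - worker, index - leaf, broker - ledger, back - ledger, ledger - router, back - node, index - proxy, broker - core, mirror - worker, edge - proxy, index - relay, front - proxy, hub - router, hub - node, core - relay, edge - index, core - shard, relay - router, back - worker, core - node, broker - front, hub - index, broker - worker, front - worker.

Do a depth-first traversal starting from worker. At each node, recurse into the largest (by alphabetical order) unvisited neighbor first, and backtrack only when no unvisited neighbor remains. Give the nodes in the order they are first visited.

Visit worker
worker → router
router → relay
relay → index
index → queue
queue → ledger
ledger → broker
broker → ingest
ingest → mirror
mirror → shard
shard → proxy
proxy → front
front → node
node → leaf
node → hub
hub → back
node → core
proxy → edge

worker -> router -> relay -> index -> queue -> ledger -> broker -> ingest -> mirror -> shard -> proxy -> front -> node -> leaf -> hub -> back -> core -> edge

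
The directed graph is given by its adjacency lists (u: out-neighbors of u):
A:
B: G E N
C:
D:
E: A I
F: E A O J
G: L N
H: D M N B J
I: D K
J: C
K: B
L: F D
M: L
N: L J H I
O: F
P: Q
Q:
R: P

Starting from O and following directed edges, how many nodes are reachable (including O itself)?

15

BFS from O visits: O, F, J, E, A, C, I, K, D, B, N, G, L, H, M
Reachable nodes: 15 of 18 total.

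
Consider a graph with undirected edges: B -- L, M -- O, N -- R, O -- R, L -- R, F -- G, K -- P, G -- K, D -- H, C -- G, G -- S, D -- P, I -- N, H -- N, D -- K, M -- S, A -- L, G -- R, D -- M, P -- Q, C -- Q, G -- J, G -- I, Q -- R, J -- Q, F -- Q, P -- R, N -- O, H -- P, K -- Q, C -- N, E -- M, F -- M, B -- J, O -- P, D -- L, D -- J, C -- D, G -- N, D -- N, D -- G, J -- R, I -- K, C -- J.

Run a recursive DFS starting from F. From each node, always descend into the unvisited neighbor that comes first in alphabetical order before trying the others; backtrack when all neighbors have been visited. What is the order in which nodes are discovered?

F G C D H N I K P O M E S R J B L A Q

Visit F
F → G
G → C
C → D
D → H
H → N
N → I
I → K
K → P
P → O
O → M
M → E
M → S
O → R
R → J
J → B
B → L
L → A
J → Q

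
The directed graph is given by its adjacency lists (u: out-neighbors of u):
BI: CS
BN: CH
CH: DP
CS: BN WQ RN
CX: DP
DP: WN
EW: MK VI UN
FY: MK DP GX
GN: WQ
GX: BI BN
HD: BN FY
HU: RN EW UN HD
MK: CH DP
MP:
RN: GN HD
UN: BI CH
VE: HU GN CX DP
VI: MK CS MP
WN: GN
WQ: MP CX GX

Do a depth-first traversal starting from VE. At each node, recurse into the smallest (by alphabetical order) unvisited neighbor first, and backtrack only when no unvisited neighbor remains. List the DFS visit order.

VE -> CX -> DP -> WN -> GN -> WQ -> GX -> BI -> CS -> BN -> CH -> RN -> HD -> FY -> MK -> MP -> HU -> EW -> UN -> VI

Visit VE
VE → CX
CX → DP
DP → WN
WN → GN
GN → WQ
WQ → GX
GX → BI
BI → CS
CS → BN
BN → CH
CS → RN
RN → HD
HD → FY
FY → MK
WQ → MP
VE → HU
HU → EW
EW → UN
EW → VI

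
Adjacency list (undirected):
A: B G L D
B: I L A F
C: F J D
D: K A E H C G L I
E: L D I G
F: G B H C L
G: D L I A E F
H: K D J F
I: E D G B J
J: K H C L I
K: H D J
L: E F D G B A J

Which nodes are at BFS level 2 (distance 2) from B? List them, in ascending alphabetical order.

C, D, E, G, H, J

Level 0: B
Level 1: A, F, I, L
Level 2: C, D, E, G, H, J
Level 3: K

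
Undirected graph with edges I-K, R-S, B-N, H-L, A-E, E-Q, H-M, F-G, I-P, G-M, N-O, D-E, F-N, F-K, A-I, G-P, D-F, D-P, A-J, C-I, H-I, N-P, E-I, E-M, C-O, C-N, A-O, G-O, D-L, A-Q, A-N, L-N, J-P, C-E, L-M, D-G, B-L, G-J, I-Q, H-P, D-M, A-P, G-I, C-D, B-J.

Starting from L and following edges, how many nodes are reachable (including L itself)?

17

BFS from L visits: L, N, M, H, D, B, P, O, F, C, A, G, E, I, J, K, Q
Reachable nodes: 17 of 19 total.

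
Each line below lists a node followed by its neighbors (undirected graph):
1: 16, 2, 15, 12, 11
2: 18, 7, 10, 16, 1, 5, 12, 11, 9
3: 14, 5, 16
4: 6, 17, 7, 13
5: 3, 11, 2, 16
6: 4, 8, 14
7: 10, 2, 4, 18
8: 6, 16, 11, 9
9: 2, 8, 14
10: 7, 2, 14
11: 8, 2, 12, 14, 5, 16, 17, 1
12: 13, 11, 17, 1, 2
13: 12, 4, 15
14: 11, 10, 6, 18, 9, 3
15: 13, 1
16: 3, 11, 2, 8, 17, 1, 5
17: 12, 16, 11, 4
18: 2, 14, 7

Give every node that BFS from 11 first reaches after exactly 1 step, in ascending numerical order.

Level 0: 11
Level 1: 1, 2, 5, 8, 12, 14, 16, 17
Level 2: 3, 4, 6, 7, 9, 10, 13, 15, 18

1, 2, 5, 8, 12, 14, 16, 17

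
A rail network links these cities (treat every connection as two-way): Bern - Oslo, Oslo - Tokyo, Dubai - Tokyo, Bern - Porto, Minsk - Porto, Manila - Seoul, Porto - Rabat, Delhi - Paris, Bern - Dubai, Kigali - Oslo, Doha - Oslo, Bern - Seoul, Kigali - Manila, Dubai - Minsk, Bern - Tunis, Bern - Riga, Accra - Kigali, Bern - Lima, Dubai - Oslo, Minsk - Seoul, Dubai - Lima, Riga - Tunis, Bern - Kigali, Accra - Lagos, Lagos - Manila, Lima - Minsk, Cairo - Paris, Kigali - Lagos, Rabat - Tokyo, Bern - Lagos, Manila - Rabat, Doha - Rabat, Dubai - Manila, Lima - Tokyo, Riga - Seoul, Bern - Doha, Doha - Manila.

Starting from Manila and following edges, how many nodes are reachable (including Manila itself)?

BFS from Manila visits: Manila, Doha, Dubai, Kigali, Lagos, Rabat, Seoul, Bern, Oslo, Lima, Minsk, Tokyo, Accra, Porto, Riga, Tunis
Reachable nodes: 16 of 19 total.

16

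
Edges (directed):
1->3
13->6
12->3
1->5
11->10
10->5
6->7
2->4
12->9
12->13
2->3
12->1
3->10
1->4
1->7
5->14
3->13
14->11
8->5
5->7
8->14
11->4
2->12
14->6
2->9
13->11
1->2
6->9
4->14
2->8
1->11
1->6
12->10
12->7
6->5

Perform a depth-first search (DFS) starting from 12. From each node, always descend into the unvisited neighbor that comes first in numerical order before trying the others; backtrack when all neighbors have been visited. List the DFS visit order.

12, 1, 2, 3, 10, 5, 7, 14, 6, 9, 11, 4, 13, 8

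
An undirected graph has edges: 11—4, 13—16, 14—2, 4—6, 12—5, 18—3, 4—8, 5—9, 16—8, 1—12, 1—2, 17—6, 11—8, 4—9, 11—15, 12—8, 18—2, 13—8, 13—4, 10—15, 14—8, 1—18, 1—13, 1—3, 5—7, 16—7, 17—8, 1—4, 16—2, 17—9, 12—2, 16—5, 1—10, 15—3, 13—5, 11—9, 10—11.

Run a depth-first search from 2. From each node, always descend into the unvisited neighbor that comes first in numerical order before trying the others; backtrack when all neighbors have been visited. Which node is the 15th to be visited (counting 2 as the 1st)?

Visit 2
2 → 1
1 → 3
3 → 15
15 → 10
10 → 11
11 → 4
4 → 6
6 → 17
17 → 8
8 → 12
12 → 5
5 → 7
7 → 16
16 → 13
5 → 9
8 → 14
3 → 18

Visit order: 2, 1, 3, 15, 10, 11, 4, 6, 17, 8, 12, 5, 7, 16, 13, 9, 14, 18

13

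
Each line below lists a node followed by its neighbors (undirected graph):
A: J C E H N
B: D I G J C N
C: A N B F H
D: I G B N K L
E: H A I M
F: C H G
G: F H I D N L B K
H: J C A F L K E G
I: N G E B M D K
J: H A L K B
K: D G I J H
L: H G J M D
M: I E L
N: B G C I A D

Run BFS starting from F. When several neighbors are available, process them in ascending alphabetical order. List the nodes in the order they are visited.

Visit F; enqueue C, G, H → queue [C, G, H]
Visit C; enqueue A, B, N → queue [G, H, A, B, N]
Visit G; enqueue D, I, K, L → queue [H, A, B, N, D, I, K, L]
Visit H; enqueue E, J → queue [A, B, N, D, I, K, L, E, J]
Visit A → queue [B, N, D, I, K, L, E, J]
Visit B → queue [N, D, I, K, L, E, J]
Visit N → queue [D, I, K, L, E, J]
Visit D → queue [I, K, L, E, J]
Visit I; enqueue M → queue [K, L, E, J, M]
Visit K → queue [L, E, J, M]
Visit L → queue [E, J, M]
Visit E → queue [J, M]
Visit J → queue [M]
Visit M → queue []

F C G H A B N D I K L E J M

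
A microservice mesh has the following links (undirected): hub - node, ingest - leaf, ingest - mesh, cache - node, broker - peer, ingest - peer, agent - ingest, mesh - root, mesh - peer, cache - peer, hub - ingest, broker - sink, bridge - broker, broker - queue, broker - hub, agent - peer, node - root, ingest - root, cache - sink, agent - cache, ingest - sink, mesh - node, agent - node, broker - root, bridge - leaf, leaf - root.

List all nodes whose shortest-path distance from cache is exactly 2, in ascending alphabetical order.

broker, hub, ingest, mesh, root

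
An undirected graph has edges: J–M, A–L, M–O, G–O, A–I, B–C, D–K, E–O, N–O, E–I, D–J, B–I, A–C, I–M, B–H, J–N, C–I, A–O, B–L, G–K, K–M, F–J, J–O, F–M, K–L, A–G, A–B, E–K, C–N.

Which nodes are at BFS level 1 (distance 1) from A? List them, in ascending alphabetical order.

B, C, G, I, L, O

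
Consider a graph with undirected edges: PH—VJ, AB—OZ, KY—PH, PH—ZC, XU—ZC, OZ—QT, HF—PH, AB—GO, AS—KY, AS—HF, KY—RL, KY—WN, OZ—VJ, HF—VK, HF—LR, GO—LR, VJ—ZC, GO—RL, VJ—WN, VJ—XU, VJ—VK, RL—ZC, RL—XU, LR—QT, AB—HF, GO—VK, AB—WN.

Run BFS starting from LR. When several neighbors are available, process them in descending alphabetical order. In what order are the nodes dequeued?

Visit LR; enqueue QT, HF, GO → queue [QT, HF, GO]
Visit QT; enqueue OZ → queue [HF, GO, OZ]
Visit HF; enqueue VK, PH, AS, AB → queue [GO, OZ, VK, PH, AS, AB]
Visit GO; enqueue RL → queue [OZ, VK, PH, AS, AB, RL]
Visit OZ; enqueue VJ → queue [VK, PH, AS, AB, RL, VJ]
Visit VK → queue [PH, AS, AB, RL, VJ]
Visit PH; enqueue ZC, KY → queue [AS, AB, RL, VJ, ZC, KY]
Visit AS → queue [AB, RL, VJ, ZC, KY]
Visit AB; enqueue WN → queue [RL, VJ, ZC, KY, WN]
Visit RL; enqueue XU → queue [VJ, ZC, KY, WN, XU]
Visit VJ → queue [ZC, KY, WN, XU]
Visit ZC → queue [KY, WN, XU]
Visit KY → queue [WN, XU]
Visit WN → queue [XU]
Visit XU → queue []

LR, QT, HF, GO, OZ, VK, PH, AS, AB, RL, VJ, ZC, KY, WN, XU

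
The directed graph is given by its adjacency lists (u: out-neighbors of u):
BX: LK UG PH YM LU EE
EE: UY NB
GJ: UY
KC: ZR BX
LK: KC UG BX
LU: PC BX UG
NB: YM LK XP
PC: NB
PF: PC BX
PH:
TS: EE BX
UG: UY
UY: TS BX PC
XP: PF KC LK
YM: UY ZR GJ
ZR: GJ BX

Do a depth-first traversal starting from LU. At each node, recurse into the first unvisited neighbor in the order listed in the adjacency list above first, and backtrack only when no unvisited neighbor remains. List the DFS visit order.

Visit LU
LU → PC
PC → NB
NB → YM
YM → UY
UY → TS
TS → EE
TS → BX
BX → LK
LK → KC
KC → ZR
ZR → GJ
LK → UG
BX → PH
NB → XP
XP → PF

LU PC NB YM UY TS EE BX LK KC ZR GJ UG PH XP PF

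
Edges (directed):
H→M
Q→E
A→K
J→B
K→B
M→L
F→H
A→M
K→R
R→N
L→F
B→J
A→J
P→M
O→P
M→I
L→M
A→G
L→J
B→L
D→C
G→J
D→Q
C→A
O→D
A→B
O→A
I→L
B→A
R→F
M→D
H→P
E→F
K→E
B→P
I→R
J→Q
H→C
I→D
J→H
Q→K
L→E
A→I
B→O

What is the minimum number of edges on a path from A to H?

2

Level 0: A
Level 1: B, G, I, J, K, M
Level 2: D, E, H, L, O, P, Q, R
Level 3: C, F, N
H first appears at level 2.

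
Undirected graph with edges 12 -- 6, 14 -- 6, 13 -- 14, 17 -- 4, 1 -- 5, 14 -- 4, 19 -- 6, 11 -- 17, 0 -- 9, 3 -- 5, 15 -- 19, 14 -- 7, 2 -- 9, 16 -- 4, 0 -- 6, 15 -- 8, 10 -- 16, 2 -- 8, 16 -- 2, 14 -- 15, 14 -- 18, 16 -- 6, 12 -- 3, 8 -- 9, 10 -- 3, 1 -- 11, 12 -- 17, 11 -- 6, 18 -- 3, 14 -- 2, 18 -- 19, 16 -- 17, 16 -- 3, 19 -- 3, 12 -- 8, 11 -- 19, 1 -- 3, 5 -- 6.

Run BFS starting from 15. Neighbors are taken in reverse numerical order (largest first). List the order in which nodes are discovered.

15 -> 19 -> 14 -> 8 -> 18 -> 11 -> 6 -> 3 -> 13 -> 7 -> 4 -> 2 -> 12 -> 9 -> 17 -> 1 -> 16 -> 5 -> 0 -> 10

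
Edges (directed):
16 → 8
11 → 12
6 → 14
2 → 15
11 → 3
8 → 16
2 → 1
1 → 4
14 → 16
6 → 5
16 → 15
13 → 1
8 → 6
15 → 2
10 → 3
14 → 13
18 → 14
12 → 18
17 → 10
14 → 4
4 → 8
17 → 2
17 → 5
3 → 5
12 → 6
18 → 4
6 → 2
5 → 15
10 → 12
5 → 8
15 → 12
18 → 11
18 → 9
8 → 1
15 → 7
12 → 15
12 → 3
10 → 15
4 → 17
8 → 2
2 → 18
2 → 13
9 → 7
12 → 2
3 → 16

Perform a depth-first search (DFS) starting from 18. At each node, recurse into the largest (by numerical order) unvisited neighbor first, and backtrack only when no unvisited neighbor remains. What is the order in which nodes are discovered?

Visit 18
18 → 14
14 → 16
16 → 15
15 → 12
12 → 6
6 → 5
5 → 8
8 → 2
2 → 13
13 → 1
1 → 4
4 → 17
17 → 10
10 → 3
15 → 7
18 → 11
18 → 9

18 14 16 15 12 6 5 8 2 13 1 4 17 10 3 7 11 9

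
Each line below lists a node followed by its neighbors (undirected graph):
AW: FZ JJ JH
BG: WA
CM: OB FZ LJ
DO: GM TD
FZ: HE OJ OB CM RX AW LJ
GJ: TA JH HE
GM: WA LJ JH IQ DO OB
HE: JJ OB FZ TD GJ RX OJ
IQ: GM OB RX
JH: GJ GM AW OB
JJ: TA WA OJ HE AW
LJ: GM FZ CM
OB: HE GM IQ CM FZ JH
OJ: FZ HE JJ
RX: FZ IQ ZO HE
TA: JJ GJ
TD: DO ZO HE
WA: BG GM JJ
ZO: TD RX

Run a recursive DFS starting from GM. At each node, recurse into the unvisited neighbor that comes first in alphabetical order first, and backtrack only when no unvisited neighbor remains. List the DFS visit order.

Visit GM
GM → DO
DO → TD
TD → HE
HE → FZ
FZ → AW
AW → JH
JH → GJ
GJ → TA
TA → JJ
JJ → OJ
JJ → WA
WA → BG
JH → OB
OB → CM
CM → LJ
OB → IQ
IQ → RX
RX → ZO

GM, DO, TD, HE, FZ, AW, JH, GJ, TA, JJ, OJ, WA, BG, OB, CM, LJ, IQ, RX, ZO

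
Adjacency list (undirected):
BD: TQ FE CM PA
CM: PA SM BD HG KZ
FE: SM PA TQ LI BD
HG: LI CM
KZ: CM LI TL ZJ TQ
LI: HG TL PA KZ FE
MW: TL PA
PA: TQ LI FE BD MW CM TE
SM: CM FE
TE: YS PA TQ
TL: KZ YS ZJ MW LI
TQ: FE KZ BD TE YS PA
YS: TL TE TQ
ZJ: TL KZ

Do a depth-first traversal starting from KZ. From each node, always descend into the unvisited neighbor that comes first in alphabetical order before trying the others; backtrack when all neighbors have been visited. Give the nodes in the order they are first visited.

Visit KZ
KZ → CM
CM → BD
BD → FE
FE → LI
LI → HG
LI → PA
PA → MW
MW → TL
TL → YS
YS → TE
TE → TQ
TL → ZJ
FE → SM

KZ CM BD FE LI HG PA MW TL YS TE TQ ZJ SM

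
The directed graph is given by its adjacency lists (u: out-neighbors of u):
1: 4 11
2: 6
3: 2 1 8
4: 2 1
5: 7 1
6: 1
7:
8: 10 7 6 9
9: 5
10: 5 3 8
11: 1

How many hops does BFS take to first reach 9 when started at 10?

Level 0: 10
Level 1: 3, 5, 8
Level 2: 1, 2, 6, 7, 9
Level 3: 4, 11
9 first appears at level 2.

2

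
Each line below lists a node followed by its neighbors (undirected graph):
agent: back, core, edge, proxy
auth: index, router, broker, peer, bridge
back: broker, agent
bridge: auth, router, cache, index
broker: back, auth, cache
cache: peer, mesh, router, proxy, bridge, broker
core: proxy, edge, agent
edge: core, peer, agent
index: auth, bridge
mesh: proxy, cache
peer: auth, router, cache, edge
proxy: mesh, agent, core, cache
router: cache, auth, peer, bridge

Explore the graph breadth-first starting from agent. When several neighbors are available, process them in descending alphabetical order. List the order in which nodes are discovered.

Visit agent; enqueue proxy, edge, core, back → queue [proxy, edge, core, back]
Visit proxy; enqueue mesh, cache → queue [edge, core, back, mesh, cache]
Visit edge; enqueue peer → queue [core, back, mesh, cache, peer]
Visit core → queue [back, mesh, cache, peer]
Visit back; enqueue broker → queue [mesh, cache, peer, broker]
Visit mesh → queue [cache, peer, broker]
Visit cache; enqueue router, bridge → queue [peer, broker, router, bridge]
Visit peer; enqueue auth → queue [broker, router, bridge, auth]
Visit broker → queue [router, bridge, auth]
Visit router → queue [bridge, auth]
Visit bridge; enqueue index → queue [auth, index]
Visit auth → queue [index]
Visit index → queue []

agent, proxy, edge, core, back, mesh, cache, peer, broker, router, bridge, auth, index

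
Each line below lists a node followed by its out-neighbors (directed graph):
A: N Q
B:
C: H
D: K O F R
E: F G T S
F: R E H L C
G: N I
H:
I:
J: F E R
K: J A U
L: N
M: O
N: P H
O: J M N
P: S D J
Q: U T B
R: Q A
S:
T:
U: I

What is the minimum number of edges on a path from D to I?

Level 0: D
Level 1: F, K, O, R
Level 2: A, C, E, H, J, L, M, N, Q, U
Level 3: B, G, I, P, S, T
I first appears at level 3.

3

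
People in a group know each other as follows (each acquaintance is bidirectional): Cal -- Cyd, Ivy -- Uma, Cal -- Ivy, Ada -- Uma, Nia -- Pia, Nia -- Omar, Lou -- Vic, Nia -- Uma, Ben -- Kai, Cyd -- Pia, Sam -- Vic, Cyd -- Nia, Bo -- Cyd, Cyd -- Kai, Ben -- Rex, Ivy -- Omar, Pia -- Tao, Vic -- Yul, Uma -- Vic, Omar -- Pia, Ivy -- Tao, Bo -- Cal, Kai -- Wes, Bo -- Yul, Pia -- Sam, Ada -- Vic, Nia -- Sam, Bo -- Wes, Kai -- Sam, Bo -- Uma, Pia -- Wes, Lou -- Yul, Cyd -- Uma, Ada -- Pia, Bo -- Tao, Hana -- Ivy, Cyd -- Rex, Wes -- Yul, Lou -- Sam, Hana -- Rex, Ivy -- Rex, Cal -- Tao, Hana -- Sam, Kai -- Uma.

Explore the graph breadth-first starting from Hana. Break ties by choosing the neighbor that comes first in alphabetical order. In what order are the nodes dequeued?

Visit Hana; enqueue Ivy, Rex, Sam → queue [Ivy, Rex, Sam]
Visit Ivy; enqueue Cal, Omar, Tao, Uma → queue [Rex, Sam, Cal, Omar, Tao, Uma]
Visit Rex; enqueue Ben, Cyd → queue [Sam, Cal, Omar, Tao, Uma, Ben, Cyd]
Visit Sam; enqueue Kai, Lou, Nia, Pia, Vic → queue [Cal, Omar, Tao, Uma, Ben, Cyd, Kai, Lou, Nia, Pia, Vic]
Visit Cal; enqueue Bo → queue [Omar, Tao, Uma, Ben, Cyd, Kai, Lou, Nia, Pia, Vic, Bo]
Visit Omar → queue [Tao, Uma, Ben, Cyd, Kai, Lou, Nia, Pia, Vic, Bo]
Visit Tao → queue [Uma, Ben, Cyd, Kai, Lou, Nia, Pia, Vic, Bo]
Visit Uma; enqueue Ada → queue [Ben, Cyd, Kai, Lou, Nia, Pia, Vic, Bo, Ada]
Visit Ben → queue [Cyd, Kai, Lou, Nia, Pia, Vic, Bo, Ada]
Visit Cyd → queue [Kai, Lou, Nia, Pia, Vic, Bo, Ada]
Visit Kai; enqueue Wes → queue [Lou, Nia, Pia, Vic, Bo, Ada, Wes]
Visit Lou; enqueue Yul → queue [Nia, Pia, Vic, Bo, Ada, Wes, Yul]
Visit Nia → queue [Pia, Vic, Bo, Ada, Wes, Yul]
Visit Pia → queue [Vic, Bo, Ada, Wes, Yul]
Visit Vic → queue [Bo, Ada, Wes, Yul]
Visit Bo → queue [Ada, Wes, Yul]
Visit Ada → queue [Wes, Yul]
Visit Wes → queue [Yul]
Visit Yul → queue []

Hana Ivy Rex Sam Cal Omar Tao Uma Ben Cyd Kai Lou Nia Pia Vic Bo Ada Wes Yul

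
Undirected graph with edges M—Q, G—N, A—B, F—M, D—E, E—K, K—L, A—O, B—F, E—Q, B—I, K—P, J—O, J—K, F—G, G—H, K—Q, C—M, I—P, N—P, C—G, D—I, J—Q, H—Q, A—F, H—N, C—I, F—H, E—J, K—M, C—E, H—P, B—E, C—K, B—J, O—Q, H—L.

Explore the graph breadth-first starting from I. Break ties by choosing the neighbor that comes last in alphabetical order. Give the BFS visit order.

Visit I; enqueue P, D, C, B → queue [P, D, C, B]
Visit P; enqueue N, K, H → queue [D, C, B, N, K, H]
Visit D; enqueue E → queue [C, B, N, K, H, E]
Visit C; enqueue M, G → queue [B, N, K, H, E, M, G]
Visit B; enqueue J, F, A → queue [N, K, H, E, M, G, J, F, A]
Visit N → queue [K, H, E, M, G, J, F, A]
Visit K; enqueue Q, L → queue [H, E, M, G, J, F, A, Q, L]
Visit H → queue [E, M, G, J, F, A, Q, L]
Visit E → queue [M, G, J, F, A, Q, L]
Visit M → queue [G, J, F, A, Q, L]
Visit G → queue [J, F, A, Q, L]
Visit J; enqueue O → queue [F, A, Q, L, O]
Visit F → queue [A, Q, L, O]
Visit A → queue [Q, L, O]
Visit Q → queue [L, O]
Visit L → queue [O]
Visit O → queue []

I -> P -> D -> C -> B -> N -> K -> H -> E -> M -> G -> J -> F -> A -> Q -> L -> O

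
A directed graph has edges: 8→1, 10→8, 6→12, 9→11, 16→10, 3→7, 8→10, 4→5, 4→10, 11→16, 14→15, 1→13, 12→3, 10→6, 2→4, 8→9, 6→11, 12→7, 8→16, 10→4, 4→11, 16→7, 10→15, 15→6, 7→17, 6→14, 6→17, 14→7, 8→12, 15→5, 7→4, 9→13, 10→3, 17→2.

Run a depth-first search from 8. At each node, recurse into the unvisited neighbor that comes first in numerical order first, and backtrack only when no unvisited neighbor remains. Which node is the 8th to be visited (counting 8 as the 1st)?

Visit 8
8 → 1
1 → 13
8 → 9
9 → 11
11 → 16
16 → 7
7 → 4
4 → 5
4 → 10
10 → 3
10 → 6
6 → 12
6 → 14
14 → 15
6 → 17
17 → 2

Visit order: 8, 1, 13, 9, 11, 16, 7, 4, 5, 10, 3, 6, 12, 14, 15, 17, 2

4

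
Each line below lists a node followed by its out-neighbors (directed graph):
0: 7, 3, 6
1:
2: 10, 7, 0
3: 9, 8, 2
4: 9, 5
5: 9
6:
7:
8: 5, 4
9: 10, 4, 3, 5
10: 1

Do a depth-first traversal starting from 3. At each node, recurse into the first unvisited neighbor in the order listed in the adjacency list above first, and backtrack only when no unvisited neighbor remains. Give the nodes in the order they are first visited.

Visit 3
3 → 9
9 → 10
10 → 1
9 → 4
4 → 5
3 → 8
3 → 2
2 → 7
2 → 0
0 → 6

3, 9, 10, 1, 4, 5, 8, 2, 7, 0, 6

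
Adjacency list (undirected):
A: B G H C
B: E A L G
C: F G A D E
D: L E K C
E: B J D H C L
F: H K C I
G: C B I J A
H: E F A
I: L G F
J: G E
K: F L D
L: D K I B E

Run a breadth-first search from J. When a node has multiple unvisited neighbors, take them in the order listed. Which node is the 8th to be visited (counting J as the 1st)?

D

Visit J; enqueue G, E → queue [G, E]
Visit G; enqueue C, B, I, A → queue [E, C, B, I, A]
Visit E; enqueue D, H, L → queue [C, B, I, A, D, H, L]
Visit C; enqueue F → queue [B, I, A, D, H, L, F]
Visit B → queue [I, A, D, H, L, F]
Visit I → queue [A, D, H, L, F]
Visit A → queue [D, H, L, F]
Visit D; enqueue K → queue [H, L, F, K]
Visit H → queue [L, F, K]
Visit L → queue [F, K]
Visit F → queue [K]
Visit K → queue []

Visit order: J, G, E, C, B, I, A, D, H, L, F, K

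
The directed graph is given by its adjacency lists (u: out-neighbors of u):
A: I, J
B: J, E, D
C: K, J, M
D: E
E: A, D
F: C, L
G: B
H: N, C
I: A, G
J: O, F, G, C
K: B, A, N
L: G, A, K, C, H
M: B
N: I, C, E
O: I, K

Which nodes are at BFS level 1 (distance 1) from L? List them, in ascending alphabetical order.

A, C, G, H, K

Level 0: L
Level 1: A, C, G, H, K
Level 2: B, I, J, M, N
Level 3: D, E, F, O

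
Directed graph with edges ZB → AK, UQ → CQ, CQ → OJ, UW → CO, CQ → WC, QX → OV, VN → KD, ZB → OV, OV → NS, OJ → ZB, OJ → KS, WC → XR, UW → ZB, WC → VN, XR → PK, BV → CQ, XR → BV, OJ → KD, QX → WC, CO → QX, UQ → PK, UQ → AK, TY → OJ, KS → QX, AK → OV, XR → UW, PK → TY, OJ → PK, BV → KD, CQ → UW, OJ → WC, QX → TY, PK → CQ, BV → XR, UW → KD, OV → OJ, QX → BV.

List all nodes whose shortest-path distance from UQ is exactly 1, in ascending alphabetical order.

AK, CQ, PK

Level 0: UQ
Level 1: AK, CQ, PK
Level 2: OJ, OV, TY, UW, WC
Level 3: CO, KD, KS, NS, VN, XR, ZB
Level 4: BV, QX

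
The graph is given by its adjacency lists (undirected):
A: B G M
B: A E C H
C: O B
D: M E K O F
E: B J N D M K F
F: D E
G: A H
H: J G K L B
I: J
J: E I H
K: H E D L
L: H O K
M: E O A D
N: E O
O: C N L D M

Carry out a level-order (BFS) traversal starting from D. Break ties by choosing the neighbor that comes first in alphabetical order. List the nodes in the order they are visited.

Visit D; enqueue E, F, K, M, O → queue [E, F, K, M, O]
Visit E; enqueue B, J, N → queue [F, K, M, O, B, J, N]
Visit F → queue [K, M, O, B, J, N]
Visit K; enqueue H, L → queue [M, O, B, J, N, H, L]
Visit M; enqueue A → queue [O, B, J, N, H, L, A]
Visit O; enqueue C → queue [B, J, N, H, L, A, C]
Visit B → queue [J, N, H, L, A, C]
Visit J; enqueue I → queue [N, H, L, A, C, I]
Visit N → queue [H, L, A, C, I]
Visit H; enqueue G → queue [L, A, C, I, G]
Visit L → queue [A, C, I, G]
Visit A → queue [C, I, G]
Visit C → queue [I, G]
Visit I → queue [G]
Visit G → queue []

D → E → F → K → M → O → B → J → N → H → L → A → C → I → G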